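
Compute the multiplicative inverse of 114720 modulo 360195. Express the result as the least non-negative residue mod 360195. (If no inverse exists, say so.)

no inverse exists

Compute gcd(114720, 360195):
360195 = 3×114720 + 16035
114720 = 7×16035 + 2475
16035 = 6×2475 + 1185
2475 = 2×1185 + 105
1185 = 11×105 + 30
105 = 3×30 + 15
30 = 2×15 + 0
The gcd is 15, not 1, hence no inverse exists.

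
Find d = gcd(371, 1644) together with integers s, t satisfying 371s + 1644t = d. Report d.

Euclidean algorithm:
1644 = 4·371 + 160
371 = 2·160 + 51
160 = 3·51 + 7
51 = 7·7 + 2
7 = 3·2 + 1
2 = 2·1 + 0
gcd(371, 1644) = 1.
Back-substituting:
1 = 7 − 3·2
1 = −3·51 + 22·7
1 = 22·160 − 69·51
1 = −69·371 + 160·160
1 = 160·1644 − 709·371
So 1 = (160)·1644 + (-709)·371.

1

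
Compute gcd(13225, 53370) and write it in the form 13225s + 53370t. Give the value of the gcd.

Apply Euclid's algorithm to 53370 and 13225:
53370 = 4×13225 + 470
13225 = 28×470 + 65
470 = 7×65 + 15
65 = 4×15 + 5
15 = 3×5 + 0
gcd(13225, 53370) = 5.
Working backward:
5 = 65 − 4·15
5 = −4·470 + 29·65
5 = 29·13225 − 816·470
5 = −816·53370 + 3293·13225
So 5 = (-816)·53370 + (3293)·13225.

5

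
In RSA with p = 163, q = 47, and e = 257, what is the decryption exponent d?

29

φ(n) = (p−1)(q−1) = 162·46 = 7452.
Need d with 257·d ≡ 1 (mod 7452). Apply the extended Euclidean algorithm:
7452 = 28×257 + 256
257 = 1×256 + 1
256 = 256×1 + 0
Back-substitute:
1 = 257 − 256
1 = −7452 + 29·257
So 257·29 ≡ 1 (mod 7452), hence d = 29.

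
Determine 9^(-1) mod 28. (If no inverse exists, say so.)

Run Euclid on (28, 9):
28 = 3*9 + 1
9 = 9*1 + 0
gcd = 1, so the inverse exists. Back-substitute:
1 = 28 − 3·9
Thus 9·(-3) ≡ 1 (mod 28); reducing, -3 mod 28 = 25.

25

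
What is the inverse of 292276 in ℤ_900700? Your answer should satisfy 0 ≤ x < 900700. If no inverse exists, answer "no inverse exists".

no inverse exists

Euclidean algorithm on 900700, 292276:
900700 = 3×292276 + 23872
292276 = 12×23872 + 5812
23872 = 4×5812 + 624
5812 = 9×624 + 196
624 = 3×196 + 36
196 = 5×36 + 16
36 = 2×16 + 4
16 = 4×4 + 0
The gcd is 4, not 1, hence no inverse exists.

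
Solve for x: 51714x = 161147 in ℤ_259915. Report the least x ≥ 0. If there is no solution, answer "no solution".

163273

First find gcd(51714, 259915):
259915 = 5×51714 + 1345
51714 = 38×1345 + 604
1345 = 2×604 + 137
604 = 4×137 + 56
137 = 2×56 + 25
56 = 2×25 + 6
25 = 4×6 + 1
6 = 6×1 + 0
gcd = 1, so a unique solution mod 259915 exists.
Back-substitute for the Bézout coefficients:
1 = 25 − 4·6
1 = −4·56 + 9·25
1 = 9·137 − 22·56
1 = −22·604 + 97·137
1 = 97·1345 − 216·604
1 = −216·51714 + 8305·1345
1 = 8305·259915 − 41741·51714
So 51714·(-41741) ≡ 1 (mod 259915), giving 51714⁻¹ ≡ 218174.
x ≡ 51714⁻¹·161147 ≡ 218174·161147 ≡ 163273 (mod 259915).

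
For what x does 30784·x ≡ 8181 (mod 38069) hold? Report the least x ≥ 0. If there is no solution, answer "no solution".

7597

First find gcd(30784, 38069):
38069 = 1*30784 + 7285
30784 = 4*7285 + 1644
7285 = 4*1644 + 709
1644 = 2*709 + 226
709 = 3*226 + 31
226 = 7*31 + 9
31 = 3*9 + 4
9 = 2*4 + 1
4 = 4*1 + 0
gcd = 1, so a unique solution mod 38069 exists.
Back-substitute for the Bézout coefficients:
1 = 9 − 2·4
1 = −2·31 + 7·9
1 = 7·226 − 51·31
1 = −51·709 + 160·226
1 = 160·1644 − 371·709
1 = −371·7285 + 1644·1644
1 = 1644·30784 − 6947·7285
1 = −6947·38069 + 8591·30784
So 30784·(8591) ≡ 1 (mod 38069), giving 30784⁻¹ ≡ 8591.
x ≡ 30784⁻¹·8181 ≡ 8591·8181 ≡ 7597 (mod 38069).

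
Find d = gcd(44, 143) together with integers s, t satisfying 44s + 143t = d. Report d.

Repeated division:
143 = 3×44 + 11
44 = 4×11 + 0
gcd(44, 143) = 11.
Express as a combination:
11 = 143 − 3·44
So 11 = (1)·143 + (-3)·44.

11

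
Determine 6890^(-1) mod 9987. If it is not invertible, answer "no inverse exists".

Apply the Euclidean algorithm to 9987 and 6890:
9987 = 1×6890 + 3097
6890 = 2×3097 + 696
3097 = 4×696 + 313
696 = 2×313 + 70
313 = 4×70 + 33
70 = 2×33 + 4
33 = 8×4 + 1
4 = 4×1 + 0
The gcd is 1. Working backward:
1 = 33 − 8·4
1 = −8·70 + 17·33
1 = 17·313 − 76·70
1 = −76·696 + 169·313
1 = 169·3097 − 752·696
1 = −752·6890 + 1673·3097
1 = 1673·9987 − 2425·6890
So 6890·(-2425) ≡ 1 (mod 9987), and -2425 ≡ 7562 (mod 9987).

7562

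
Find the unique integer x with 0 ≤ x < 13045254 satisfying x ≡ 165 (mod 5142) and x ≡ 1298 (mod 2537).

Write x = 165 + 5142·k. Then 5142·k ≡ 1298 − 165 ≡ 1133 (mod 2537).
Need 5142⁻¹ mod 2537. Extended Euclid on (2537, 68):
2537 = 37×68 + 21
68 = 3×21 + 5
21 = 4×5 + 1
5 = 5×1 + 0
Back-substitute:
1 = 21 − 4·5
1 = −4·68 + 13·21
1 = 13·2537 − 485·68
5142⁻¹ ≡ 2052 (mod 2537), so k ≡ 2052·1133 ≡ 1024 (mod 2537).
x = 165 + 5142·1024 = 5265573.

5265573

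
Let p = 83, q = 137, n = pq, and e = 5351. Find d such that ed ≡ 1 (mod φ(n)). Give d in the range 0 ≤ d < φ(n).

φ(n) = (p−1)(q−1) = 82·136 = 11152.
Need d with 5351·d ≡ 1 (mod 11152). Apply the extended Euclidean algorithm:
11152 = 2*5351 + 450
5351 = 11*450 + 401
450 = 1*401 + 49
401 = 8*49 + 9
49 = 5*9 + 4
9 = 2*4 + 1
4 = 4*1 + 0
Back-substitute:
1 = 9 − 2·4
1 = −2·49 + 11·9
1 = 11·401 − 90·49
1 = −90·450 + 101·401
1 = 101·5351 − 1201·450
1 = −1201·11152 + 2503·5351
So 5351·2503 ≡ 1 (mod 11152), hence d = 2503.

2503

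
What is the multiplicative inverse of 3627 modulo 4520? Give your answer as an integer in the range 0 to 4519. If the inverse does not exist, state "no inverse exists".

Apply the Euclidean algorithm to 4520 and 3627:
4520 = 1·3627 + 893
3627 = 4·893 + 55
893 = 16·55 + 13
55 = 4·13 + 3
13 = 4·3 + 1
3 = 3·1 + 0
Since gcd(3627, 4520) = 1, back-substitute to write 1 as a combination:
1 = 13 − 4·3
1 = −4·55 + 17·13
1 = 17·893 − 276·55
1 = −276·3627 + 1121·893
1 = 1121·4520 − 1397·3627
Hence 3627⁻¹ ≡ -1397 ≡ 3123 (mod 4520).

3123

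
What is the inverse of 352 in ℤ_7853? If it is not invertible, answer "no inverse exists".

Extended Euclidean algorithm:
7853 = 22×352 + 109
352 = 3×109 + 25
109 = 4×25 + 9
25 = 2×9 + 7
9 = 1×7 + 2
7 = 3×2 + 1
2 = 2×1 + 0
Since gcd(352, 7853) = 1, back-substitute to write 1 as a combination:
1 = 7 − 3·2
1 = −3·9 + 4·7
1 = 4·25 − 11·9
1 = −11·109 + 48·25
1 = 48·352 − 155·109
1 = −155·7853 + 3458·352
So 352·3458 ≡ 1 (mod 7853).

3458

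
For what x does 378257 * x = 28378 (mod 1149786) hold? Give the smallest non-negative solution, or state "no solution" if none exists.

no solution

gcd(378257, 1149786):
1149786 = 3·378257 + 15015
378257 = 25·15015 + 2882
15015 = 5·2882 + 605
2882 = 4·605 + 462
605 = 1·462 + 143
462 = 3·143 + 33
143 = 4·33 + 11
33 = 3·11 + 0
gcd = 11, but 11 ∤ 28378, so the congruence has no solution.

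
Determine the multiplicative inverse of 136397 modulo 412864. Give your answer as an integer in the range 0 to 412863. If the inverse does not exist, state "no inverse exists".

285509

Extended Euclidean algorithm:
412864 = 3×136397 + 3673
136397 = 37×3673 + 496
3673 = 7×496 + 201
496 = 2×201 + 94
201 = 2×94 + 13
94 = 7×13 + 3
13 = 4×3 + 1
3 = 3×1 + 0
gcd = 1, so the inverse exists. Back-substitute:
1 = 13 − 4·3
1 = −4·94 + 29·13
1 = 29·201 − 62·94
1 = −62·496 + 153·201
1 = 153·3673 − 1133·496
1 = −1133·136397 + 42074·3673
1 = 42074·412864 − 127355·136397
Thus 136397·(-127355) ≡ 1 (mod 412864); reducing, -127355 mod 412864 = 285509.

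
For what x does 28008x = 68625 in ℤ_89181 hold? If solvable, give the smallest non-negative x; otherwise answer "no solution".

First find gcd(28008, 89181):
89181 = 3×28008 + 5157
28008 = 5×5157 + 2223
5157 = 2×2223 + 711
2223 = 3×711 + 90
711 = 7×90 + 81
90 = 1×81 + 9
81 = 9×9 + 0
gcd = 9 and 9 | 68625, so solutions exist. Divide through by 9: 3112x ≡ 7625 (mod 9909).
Now find 3112⁻¹ mod 9909:
9909 = 3×3112 + 573
3112 = 5×573 + 247
573 = 2×247 + 79
247 = 3×79 + 10
79 = 7×10 + 9
10 = 1×9 + 1
9 = 9×1 + 0
Back-substitute:
1 = 10 − 9
1 = −79 + 8·10
1 = 8·247 − 25·79
1 = −25·573 + 58·247
1 = 58·3112 − 315·573
1 = −315·9909 + 1003·3112
So 3112⁻¹ ≡ 1003 (mod 9909).
Then x ≡ 1003·7625 ≡ 8036 (mod 9909); the smallest non-negative solution is x = 8036.

8036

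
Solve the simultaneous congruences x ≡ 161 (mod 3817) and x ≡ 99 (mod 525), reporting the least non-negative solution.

Write x = 161 + 3817·k. Then 3817·k ≡ 99 − 161 ≡ 463 (mod 525).
Need 3817⁻¹ mod 525. Extended Euclid on (525, 142):
525 = 3*142 + 99
142 = 1*99 + 43
99 = 2*43 + 13
43 = 3*13 + 4
13 = 3*4 + 1
4 = 4*1 + 0
Back-substitute:
1 = 13 − 3·4
1 = −3·43 + 10·13
1 = 10·99 − 23·43
1 = −23·142 + 33·99
1 = 33·525 − 122·142
3817⁻¹ ≡ 403 (mod 525), so k ≡ 403·463 ≡ 214 (mod 525).
x = 161 + 3817·214 = 816999.

816999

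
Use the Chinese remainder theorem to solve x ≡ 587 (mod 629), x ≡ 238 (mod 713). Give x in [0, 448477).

Write x = 587 + 629·k. Then 629·k ≡ 238 − 587 ≡ 364 (mod 713).
Need 629⁻¹ mod 713. Extended Euclid on (713, 629):
713 = 1·629 + 84
629 = 7·84 + 41
84 = 2·41 + 2
41 = 20·2 + 1
2 = 2·1 + 0
Back-substitute:
1 = 41 − 20·2
1 = −20·84 + 41·41
1 = 41·629 − 307·84
1 = −307·713 + 348·629
629⁻¹ ≡ 348 (mod 713), so k ≡ 348·364 ≡ 471 (mod 713).
x = 587 + 629·471 = 296846.

296846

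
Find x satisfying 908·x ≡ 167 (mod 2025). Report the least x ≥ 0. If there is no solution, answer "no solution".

First find gcd(908, 2025):
2025 = 2*908 + 209
908 = 4*209 + 72
209 = 2*72 + 65
72 = 1*65 + 7
65 = 9*7 + 2
7 = 3*2 + 1
2 = 2*1 + 0
gcd = 1, so a unique solution mod 2025 exists.
Back-substitute for the Bézout coefficients:
1 = 7 − 3·2
1 = −3·65 + 28·7
1 = 28·72 − 31·65
1 = −31·209 + 90·72
1 = 90·908 − 391·209
1 = −391·2025 + 872·908
So 908·(872) ≡ 1 (mod 2025), giving 908⁻¹ ≡ 872.
x ≡ 908⁻¹·167 ≡ 872·167 ≡ 1849 (mod 2025).

1849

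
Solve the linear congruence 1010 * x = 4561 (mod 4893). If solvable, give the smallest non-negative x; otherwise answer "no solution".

2732

First find gcd(1010, 4893):
4893 = 4×1010 + 853
1010 = 1×853 + 157
853 = 5×157 + 68
157 = 2×68 + 21
68 = 3×21 + 5
21 = 4×5 + 1
5 = 5×1 + 0
gcd = 1, so a unique solution mod 4893 exists.
Back-substitute for the Bézout coefficients:
1 = 21 − 4·5
1 = −4·68 + 13·21
1 = 13·157 − 30·68
1 = −30·853 + 163·157
1 = 163·1010 − 193·853
1 = −193·4893 + 935·1010
So 1010·(935) ≡ 1 (mod 4893), giving 1010⁻¹ ≡ 935.
x ≡ 1010⁻¹·4561 ≡ 935·4561 ≡ 2732 (mod 4893).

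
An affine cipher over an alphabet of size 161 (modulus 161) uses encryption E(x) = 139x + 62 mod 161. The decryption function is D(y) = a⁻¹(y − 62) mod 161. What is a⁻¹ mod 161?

139

gcd(161, 139) by repeated division:
161 = 1*139 + 22
139 = 6*22 + 7
22 = 3*7 + 1
7 = 7*1 + 0
The gcd is 1. Working backward:
1 = 22 − 3·7
1 = −3·139 + 19·22
1 = 19·161 − 22·139
Hence 139⁻¹ ≡ -22 ≡ 139 (mod 161).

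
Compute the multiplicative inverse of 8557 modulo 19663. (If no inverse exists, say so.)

3911

Apply the Euclidean algorithm to 19663 and 8557:
19663 = 2·8557 + 2549
8557 = 3·2549 + 910
2549 = 2·910 + 729
910 = 1·729 + 181
729 = 4·181 + 5
181 = 36·5 + 1
5 = 5·1 + 0
gcd = 1, so the inverse exists. Back-substitute:
1 = 181 − 36·5
1 = −36·729 + 145·181
1 = 145·910 − 181·729
1 = −181·2549 + 507·910
1 = 507·8557 − 1702·2549
1 = −1702·19663 + 3911·8557
So 8557·3911 ≡ 1 (mod 19663).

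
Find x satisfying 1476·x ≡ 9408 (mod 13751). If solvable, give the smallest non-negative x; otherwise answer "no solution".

12863

First find gcd(1476, 13751):
13751 = 9·1476 + 467
1476 = 3·467 + 75
467 = 6·75 + 17
75 = 4·17 + 7
17 = 2·7 + 3
7 = 2·3 + 1
3 = 3·1 + 0
gcd = 1, so a unique solution mod 13751 exists.
Back-substitute for the Bézout coefficients:
1 = 7 − 2·3
1 = −2·17 + 5·7
1 = 5·75 − 22·17
1 = −22·467 + 137·75
1 = 137·1476 − 433·467
1 = −433·13751 + 4034·1476
So 1476·(4034) ≡ 1 (mod 13751), giving 1476⁻¹ ≡ 4034.
x ≡ 1476⁻¹·9408 ≡ 4034·9408 ≡ 12863 (mod 13751).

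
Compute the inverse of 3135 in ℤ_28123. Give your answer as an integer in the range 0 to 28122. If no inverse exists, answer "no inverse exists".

Run Euclid on (28123, 3135):
28123 = 8*3135 + 3043
3135 = 1*3043 + 92
3043 = 33*92 + 7
92 = 13*7 + 1
7 = 7*1 + 0
gcd = 1, so the inverse exists. Back-substitute:
1 = 92 − 13·7
1 = −13·3043 + 430·92
1 = 430·3135 − 443·3043
1 = −443·28123 + 3974·3135
So 3135·3974 ≡ 1 (mod 28123).

3974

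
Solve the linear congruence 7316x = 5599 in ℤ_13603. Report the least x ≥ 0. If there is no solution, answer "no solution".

2245

First find gcd(7316, 13603):
13603 = 1*7316 + 6287
7316 = 1*6287 + 1029
6287 = 6*1029 + 113
1029 = 9*113 + 12
113 = 9*12 + 5
12 = 2*5 + 2
5 = 2*2 + 1
2 = 2*1 + 0
gcd = 1, so a unique solution mod 13603 exists.
Back-substitute for the Bézout coefficients:
1 = 5 − 2·2
1 = −2·12 + 5·5
1 = 5·113 − 47·12
1 = −47·1029 + 428·113
1 = 428·6287 − 2615·1029
1 = −2615·7316 + 3043·6287
1 = 3043·13603 − 5658·7316
So 7316·(-5658) ≡ 1 (mod 13603), giving 7316⁻¹ ≡ 7945.
x ≡ 7316⁻¹·5599 ≡ 7945·5599 ≡ 2245 (mod 13603).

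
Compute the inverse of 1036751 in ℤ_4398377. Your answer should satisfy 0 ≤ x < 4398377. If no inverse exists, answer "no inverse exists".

Run Euclid on (4398377, 1036751):
4398377 = 4·1036751 + 251373
1036751 = 4·251373 + 31259
251373 = 8·31259 + 1301
31259 = 24·1301 + 35
1301 = 37·35 + 6
35 = 5·6 + 5
6 = 1·5 + 1
5 = 5·1 + 0
The gcd is 1. Working backward:
1 = 6 − 5
1 = −35 + 6·6
1 = 6·1301 − 223·35
1 = −223·31259 + 5358·1301
1 = 5358·251373 − 43087·31259
1 = −43087·1036751 + 177706·251373
1 = 177706·4398377 − 753911·1036751
So 1036751·(-753911) ≡ 1 (mod 4398377), and -753911 ≡ 3644466 (mod 4398377).

3644466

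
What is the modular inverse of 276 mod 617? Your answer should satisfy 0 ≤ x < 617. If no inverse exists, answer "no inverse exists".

Run Euclid on (617, 276):
617 = 2*276 + 65
276 = 4*65 + 16
65 = 4*16 + 1
16 = 16*1 + 0
The gcd is 1. Working backward:
1 = 65 − 4·16
1 = −4·276 + 17·65
1 = 17·617 − 38·276
Thus 276·(-38) ≡ 1 (mod 617); reducing, -38 mod 617 = 579.

579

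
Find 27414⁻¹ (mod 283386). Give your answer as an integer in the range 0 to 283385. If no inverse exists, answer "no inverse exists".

Compute gcd(27414, 283386):
283386 = 10×27414 + 9246
27414 = 2×9246 + 8922
9246 = 1×8922 + 324
8922 = 27×324 + 174
324 = 1×174 + 150
174 = 1×150 + 24
150 = 6×24 + 6
24 = 4×6 + 0
Since gcd = 6 > 1, 27414 is not a unit mod 283386.

no inverse exists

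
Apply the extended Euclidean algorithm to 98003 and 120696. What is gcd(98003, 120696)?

Repeated division:
120696 = 1*98003 + 22693
98003 = 4*22693 + 7231
22693 = 3*7231 + 1000
7231 = 7*1000 + 231
1000 = 4*231 + 76
231 = 3*76 + 3
76 = 25*3 + 1
3 = 3*1 + 0
gcd(98003, 120696) = 1.
Express as a combination:
1 = 76 − 25·3
1 = −25·231 + 76·76
1 = 76·1000 − 329·231
1 = −329·7231 + 2379·1000
1 = 2379·22693 − 7466·7231
1 = −7466·98003 + 32243·22693
1 = 32243·120696 − 39709·98003
So 1 = (32243)·120696 + (-39709)·98003.

1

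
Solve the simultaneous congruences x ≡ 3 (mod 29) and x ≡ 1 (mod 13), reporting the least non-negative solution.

235

Write x = 3 + 29·k. Then 29·k ≡ 1 − 3 ≡ 11 (mod 13).
Need 29⁻¹ mod 13. Extended Euclid on (13, 3):
13 = 4×3 + 1
3 = 3×1 + 0
Back-substitute:
1 = 13 − 4·3
29⁻¹ ≡ 9 (mod 13), so k ≡ 9·11 ≡ 8 (mod 13).
x = 3 + 29·8 = 235.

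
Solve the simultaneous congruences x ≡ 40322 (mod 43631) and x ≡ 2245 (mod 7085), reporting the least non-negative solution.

Write x = 40322 + 43631·k. Then 43631·k ≡ 2245 − 40322 ≡ 4433 (mod 7085).
Need 43631⁻¹ mod 7085. Extended Euclid on (7085, 1121):
7085 = 6*1121 + 359
1121 = 3*359 + 44
359 = 8*44 + 7
44 = 6*7 + 2
7 = 3*2 + 1
2 = 2*1 + 0
Back-substitute:
1 = 7 − 3·2
1 = −3·44 + 19·7
1 = 19·359 − 155·44
1 = −155·1121 + 484·359
1 = 484·7085 − 3059·1121
43631⁻¹ ≡ 4026 (mod 7085), so k ≡ 4026·4433 ≡ 143 (mod 7085).
x = 40322 + 43631·143 = 6279555.

6279555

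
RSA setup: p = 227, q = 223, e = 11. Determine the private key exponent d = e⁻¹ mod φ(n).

φ(n) = (p−1)(q−1) = 226·222 = 50172.
Need d with 11·d ≡ 1 (mod 50172). Apply the extended Euclidean algorithm:
50172 = 4561×11 + 1
11 = 11×1 + 0
Back-substitute:
1 = 50172 − 4561·11
So 11·(-4561) ≡ 1 (mod 50172), hence d ≡ -4561 ≡ 45611 (mod 50172).

45611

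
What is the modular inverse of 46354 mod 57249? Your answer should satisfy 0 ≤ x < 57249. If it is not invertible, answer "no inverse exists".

Run Euclid on (57249, 46354):
57249 = 1*46354 + 10895
46354 = 4*10895 + 2774
10895 = 3*2774 + 2573
2774 = 1*2573 + 201
2573 = 12*201 + 161
201 = 1*161 + 40
161 = 4*40 + 1
40 = 40*1 + 0
Since gcd(46354, 57249) = 1, back-substitute to write 1 as a combination:
1 = 161 − 4·40
1 = −4·201 + 5·161
1 = 5·2573 − 64·201
1 = −64·2774 + 69·2573
1 = 69·10895 − 271·2774
1 = −271·46354 + 1153·10895
1 = 1153·57249 − 1424·46354
Hence 46354⁻¹ ≡ -1424 ≡ 55825 (mod 57249).

55825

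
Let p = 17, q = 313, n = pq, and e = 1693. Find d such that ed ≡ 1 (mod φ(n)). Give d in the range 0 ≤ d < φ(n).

φ(n) = (p−1)(q−1) = 16·312 = 4992.
Need d with 1693·d ≡ 1 (mod 4992). Apply the extended Euclidean algorithm:
4992 = 2*1693 + 1606
1693 = 1*1606 + 87
1606 = 18*87 + 40
87 = 2*40 + 7
40 = 5*7 + 5
7 = 1*5 + 2
5 = 2*2 + 1
2 = 2*1 + 0
Back-substitute:
1 = 5 − 2·2
1 = −2·7 + 3·5
1 = 3·40 − 17·7
1 = −17·87 + 37·40
1 = 37·1606 − 683·87
1 = −683·1693 + 720·1606
1 = 720·4992 − 2123·1693
So 1693·(-2123) ≡ 1 (mod 4992), hence d ≡ -2123 ≡ 2869 (mod 4992).

2869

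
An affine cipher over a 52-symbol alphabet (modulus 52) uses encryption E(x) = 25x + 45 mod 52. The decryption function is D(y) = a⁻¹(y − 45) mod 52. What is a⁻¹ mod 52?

Run Euclid on (52, 25):
52 = 2×25 + 2
25 = 12×2 + 1
2 = 2×1 + 0
Since gcd(25, 52) = 1, back-substitute to write 1 as a combination:
1 = 25 − 12·2
1 = −12·52 + 25·25
So 25·25 ≡ 1 (mod 52).

25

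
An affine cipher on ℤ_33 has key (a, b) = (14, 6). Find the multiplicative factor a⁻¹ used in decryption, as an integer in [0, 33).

26

Run Euclid on (33, 14):
33 = 2*14 + 5
14 = 2*5 + 4
5 = 1*4 + 1
4 = 4*1 + 0
Since gcd(14, 33) = 1, back-substitute to write 1 as a combination:
1 = 5 − 4
1 = −14 + 3·5
1 = 3·33 − 7·14
Thus 14·(-7) ≡ 1 (mod 33); reducing, -7 mod 33 = 26.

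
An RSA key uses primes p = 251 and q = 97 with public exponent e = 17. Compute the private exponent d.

φ(n) = (p−1)(q−1) = 250·96 = 24000.
Need d with 17·d ≡ 1 (mod 24000). Apply the extended Euclidean algorithm:
24000 = 1411×17 + 13
17 = 1×13 + 4
13 = 3×4 + 1
4 = 4×1 + 0
Back-substitute:
1 = 13 − 3·4
1 = −3·17 + 4·13
1 = 4·24000 − 5647·17
So 17·(-5647) ≡ 1 (mod 24000), hence d ≡ -5647 ≡ 18353 (mod 24000).

18353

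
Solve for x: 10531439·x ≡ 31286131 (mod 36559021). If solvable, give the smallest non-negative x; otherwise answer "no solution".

12989443

First find gcd(10531439, 36559021):
36559021 = 3·10531439 + 4964704
10531439 = 2·4964704 + 602031
4964704 = 8·602031 + 148456
602031 = 4·148456 + 8207
148456 = 18·8207 + 730
8207 = 11·730 + 177
730 = 4·177 + 22
177 = 8·22 + 1
22 = 22·1 + 0
gcd = 1, so a unique solution mod 36559021 exists.
Back-substitute for the Bézout coefficients:
1 = 177 − 8·22
1 = −8·730 + 33·177
1 = 33·8207 − 371·730
1 = −371·148456 + 6711·8207
1 = 6711·602031 − 27215·148456
1 = −27215·4964704 + 224431·602031
1 = 224431·10531439 − 476077·4964704
1 = −476077·36559021 + 1652662·10531439
So 10531439·(1652662) ≡ 1 (mod 36559021), giving 10531439⁻¹ ≡ 1652662.
x ≡ 10531439⁻¹·31286131 ≡ 1652662·31286131 ≡ 12989443 (mod 36559021).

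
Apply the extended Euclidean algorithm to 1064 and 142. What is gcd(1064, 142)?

2

Repeated division:
1064 = 7·142 + 70
142 = 2·70 + 2
70 = 35·2 + 0
gcd(1064, 142) = 2.
Working backward:
2 = 142 − 2·70
2 = −2·1064 + 15·142
So 2 = (-2)·1064 + (15)·142.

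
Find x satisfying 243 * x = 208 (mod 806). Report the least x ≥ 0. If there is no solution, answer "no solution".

First find gcd(243, 806):
806 = 3*243 + 77
243 = 3*77 + 12
77 = 6*12 + 5
12 = 2*5 + 2
5 = 2*2 + 1
2 = 2*1 + 0
gcd = 1, so a unique solution mod 806 exists.
Back-substitute for the Bézout coefficients:
1 = 5 − 2·2
1 = −2·12 + 5·5
1 = 5·77 − 32·12
1 = −32·243 + 101·77
1 = 101·806 − 335·243
So 243·(-335) ≡ 1 (mod 806), giving 243⁻¹ ≡ 471.
x ≡ 243⁻¹·208 ≡ 471·208 ≡ 442 (mod 806).

442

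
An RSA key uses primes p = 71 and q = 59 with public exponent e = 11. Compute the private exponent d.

3691

φ(n) = (p−1)(q−1) = 70·58 = 4060.
Need d with 11·d ≡ 1 (mod 4060). Apply the extended Euclidean algorithm:
4060 = 369*11 + 1
11 = 11*1 + 0
Back-substitute:
1 = 4060 − 369·11
So 11·(-369) ≡ 1 (mod 4060), hence d ≡ -369 ≡ 3691 (mod 4060).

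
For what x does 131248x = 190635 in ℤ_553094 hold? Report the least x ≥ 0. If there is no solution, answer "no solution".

no solution

gcd(131248, 553094):
553094 = 4*131248 + 28102
131248 = 4*28102 + 18840
28102 = 1*18840 + 9262
18840 = 2*9262 + 316
9262 = 29*316 + 98
316 = 3*98 + 22
98 = 4*22 + 10
22 = 2*10 + 2
10 = 5*2 + 0
gcd = 2, but 2 ∤ 190635, so the congruence has no solution.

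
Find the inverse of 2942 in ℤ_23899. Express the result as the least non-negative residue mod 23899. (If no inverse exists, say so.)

gcd(23899, 2942) by repeated division:
23899 = 8*2942 + 363
2942 = 8*363 + 38
363 = 9*38 + 21
38 = 1*21 + 17
21 = 1*17 + 4
17 = 4*4 + 1
4 = 4*1 + 0
Since gcd(2942, 23899) = 1, back-substitute to write 1 as a combination:
1 = 17 − 4·4
1 = −4·21 + 5·17
1 = 5·38 − 9·21
1 = −9·363 + 86·38
1 = 86·2942 − 697·363
1 = −697·23899 + 5662·2942
So 2942·5662 ≡ 1 (mod 23899).

5662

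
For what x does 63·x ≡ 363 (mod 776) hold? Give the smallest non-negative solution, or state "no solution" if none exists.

597

First find gcd(63, 776):
776 = 12×63 + 20
63 = 3×20 + 3
20 = 6×3 + 2
3 = 1×2 + 1
2 = 2×1 + 0
gcd = 1, so a unique solution mod 776 exists.
Back-substitute for the Bézout coefficients:
1 = 3 − 2
1 = −20 + 7·3
1 = 7·63 − 22·20
1 = −22·776 + 271·63
So 63·(271) ≡ 1 (mod 776), giving 63⁻¹ ≡ 271.
x ≡ 63⁻¹·363 ≡ 271·363 ≡ 597 (mod 776).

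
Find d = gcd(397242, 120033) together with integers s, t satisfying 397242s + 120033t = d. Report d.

Euclidean algorithm:
397242 = 3*120033 + 37143
120033 = 3*37143 + 8604
37143 = 4*8604 + 2727
8604 = 3*2727 + 423
2727 = 6*423 + 189
423 = 2*189 + 45
189 = 4*45 + 9
45 = 5*9 + 0
gcd(397242, 120033) = 9.
Back-substituting:
9 = 189 − 4·45
9 = −4·423 + 9·189
9 = 9·2727 − 58·423
9 = −58·8604 + 183·2727
9 = 183·37143 − 790·8604
9 = −790·120033 + 2553·37143
9 = 2553·397242 − 8449·120033
So 9 = (2553)·397242 + (-8449)·120033.

9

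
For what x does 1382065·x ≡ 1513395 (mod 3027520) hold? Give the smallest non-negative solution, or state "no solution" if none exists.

First find gcd(1382065, 3027520):
3027520 = 2*1382065 + 263390
1382065 = 5*263390 + 65115
263390 = 4*65115 + 2930
65115 = 22*2930 + 655
2930 = 4*655 + 310
655 = 2*310 + 35
310 = 8*35 + 30
35 = 1*30 + 5
30 = 6*5 + 0
gcd = 5 and 5 | 1513395, so solutions exist. Divide through by 5: 276413x ≡ 302679 (mod 605504).
Now find 276413⁻¹ mod 605504:
605504 = 2×276413 + 52678
276413 = 5×52678 + 13023
52678 = 4×13023 + 586
13023 = 22×586 + 131
586 = 4×131 + 62
131 = 2×62 + 7
62 = 8×7 + 6
7 = 1×6 + 1
6 = 6×1 + 0
Back-substitute:
1 = 7 − 6
1 = −62 + 9·7
1 = 9·131 − 19·62
1 = −19·586 + 85·131
1 = 85·13023 − 1889·586
1 = −1889·52678 + 7641·13023
1 = 7641·276413 − 40094·52678
1 = −40094·605504 + 87829·276413
So 276413⁻¹ ≡ 87829 (mod 605504).
Then x ≡ 87829·302679 ≡ 551779 (mod 605504); the smallest non-negative solution is x = 551779.

551779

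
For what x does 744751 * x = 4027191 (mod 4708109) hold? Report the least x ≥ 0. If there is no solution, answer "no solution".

55036

First find gcd(744751, 4708109):
4708109 = 6·744751 + 239603
744751 = 3·239603 + 25942
239603 = 9·25942 + 6125
25942 = 4·6125 + 1442
6125 = 4·1442 + 357
1442 = 4·357 + 14
357 = 25·14 + 7
14 = 2·7 + 0
gcd = 7 and 7 | 4027191, so solutions exist. Divide through by 7: 106393x ≡ 575313 (mod 672587).
Now find 106393⁻¹ mod 672587:
672587 = 6*106393 + 34229
106393 = 3*34229 + 3706
34229 = 9*3706 + 875
3706 = 4*875 + 206
875 = 4*206 + 51
206 = 4*51 + 2
51 = 25*2 + 1
2 = 2*1 + 0
Back-substitute:
1 = 51 − 25·2
1 = −25·206 + 101·51
1 = 101·875 − 429·206
1 = −429·3706 + 1817·875
1 = 1817·34229 − 16782·3706
1 = −16782·106393 + 52163·34229
1 = 52163·672587 − 329760·106393
So 106393·(-329760) ≡ 1 (mod 672587), i.e. 106393⁻¹ ≡ 342827.
Then x ≡ 342827·575313 ≡ 55036 (mod 672587); the smallest non-negative solution is x = 55036.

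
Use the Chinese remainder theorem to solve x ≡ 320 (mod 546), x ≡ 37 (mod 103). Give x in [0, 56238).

29804

Write x = 320 + 546·k. Then 546·k ≡ 37 − 320 ≡ 26 (mod 103).
Need 546⁻¹ mod 103. Extended Euclid on (103, 31):
103 = 3·31 + 10
31 = 3·10 + 1
10 = 10·1 + 0
Back-substitute:
1 = 31 − 3·10
1 = −3·103 + 10·31
546⁻¹ ≡ 10 (mod 103), so k ≡ 10·26 ≡ 54 (mod 103).
x = 320 + 546·54 = 29804.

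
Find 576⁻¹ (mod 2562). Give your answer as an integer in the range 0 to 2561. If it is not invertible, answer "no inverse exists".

Compute gcd(576, 2562):
2562 = 4·576 + 258
576 = 2·258 + 60
258 = 4·60 + 18
60 = 3·18 + 6
18 = 3·6 + 0
gcd(576, 2562) = 6 ≠ 1, so 576 has no multiplicative inverse modulo 2562.

no inverse exists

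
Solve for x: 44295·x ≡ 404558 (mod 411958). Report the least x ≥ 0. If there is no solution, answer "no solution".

61568

First find gcd(44295, 411958):
411958 = 9·44295 + 13303
44295 = 3·13303 + 4386
13303 = 3·4386 + 145
4386 = 30·145 + 36
145 = 4·36 + 1
36 = 36·1 + 0
gcd = 1, so a unique solution mod 411958 exists.
Back-substitute for the Bézout coefficients:
1 = 145 − 4·36
1 = −4·4386 + 121·145
1 = 121·13303 − 367·4386
1 = −367·44295 + 1222·13303
1 = 1222·411958 − 11365·44295
So 44295·(-11365) ≡ 1 (mod 411958), giving 44295⁻¹ ≡ 400593.
x ≡ 44295⁻¹·404558 ≡ 400593·404558 ≡ 61568 (mod 411958).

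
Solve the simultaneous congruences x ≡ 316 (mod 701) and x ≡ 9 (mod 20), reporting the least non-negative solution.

9429

Write x = 316 + 701·k. Then 701·k ≡ 9 − 316 ≡ 13 (mod 20).
Need 701⁻¹ mod 20. Extended Euclid on (20, 1):
20 = 20·1 + 0
701⁻¹ ≡ 1 (mod 20), so k ≡ 1·13 ≡ 13 (mod 20).
x = 316 + 701·13 = 9429.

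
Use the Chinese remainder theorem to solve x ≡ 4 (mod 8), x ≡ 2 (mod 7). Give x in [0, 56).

Write x = 4 + 8·k. Then 8·k ≡ 2 − 4 ≡ 5 (mod 7).
Need 8⁻¹ mod 7. Extended Euclid on (7, 1):
7 = 7*1 + 0
8⁻¹ ≡ 1 (mod 7), so k ≡ 1·5 ≡ 5 (mod 7).
x = 4 + 8·5 = 44.

44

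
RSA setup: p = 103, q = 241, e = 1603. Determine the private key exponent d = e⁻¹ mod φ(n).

7147

φ(n) = (p−1)(q−1) = 102·240 = 24480.
Need d with 1603·d ≡ 1 (mod 24480). Apply the extended Euclidean algorithm:
24480 = 15*1603 + 435
1603 = 3*435 + 298
435 = 1*298 + 137
298 = 2*137 + 24
137 = 5*24 + 17
24 = 1*17 + 7
17 = 2*7 + 3
7 = 2*3 + 1
3 = 3*1 + 0
Back-substitute:
1 = 7 − 2·3
1 = −2·17 + 5·7
1 = 5·24 − 7·17
1 = −7·137 + 40·24
1 = 40·298 − 87·137
1 = −87·435 + 127·298
1 = 127·1603 − 468·435
1 = −468·24480 + 7147·1603
So 1603·7147 ≡ 1 (mod 24480), hence d = 7147.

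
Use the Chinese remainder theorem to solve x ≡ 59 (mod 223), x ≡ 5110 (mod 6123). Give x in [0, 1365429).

170431

Write x = 59 + 223·k. Then 223·k ≡ 5110 − 59 ≡ 5051 (mod 6123).
Need 223⁻¹ mod 6123. Extended Euclid on (6123, 223):
6123 = 27·223 + 102
223 = 2·102 + 19
102 = 5·19 + 7
19 = 2·7 + 5
7 = 1·5 + 2
5 = 2·2 + 1
2 = 2·1 + 0
Back-substitute:
1 = 5 − 2·2
1 = −2·7 + 3·5
1 = 3·19 − 8·7
1 = −8·102 + 43·19
1 = 43·223 − 94·102
1 = −94·6123 + 2581·223
223⁻¹ ≡ 2581 (mod 6123), so k ≡ 2581·5051 ≡ 764 (mod 6123).
x = 59 + 223·764 = 170431.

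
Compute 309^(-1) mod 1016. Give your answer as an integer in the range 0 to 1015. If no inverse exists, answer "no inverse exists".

605

Run Euclid on (1016, 309):
1016 = 3×309 + 89
309 = 3×89 + 42
89 = 2×42 + 5
42 = 8×5 + 2
5 = 2×2 + 1
2 = 2×1 + 0
The gcd is 1. Working backward:
1 = 5 − 2·2
1 = −2·42 + 17·5
1 = 17·89 − 36·42
1 = −36·309 + 125·89
1 = 125·1016 − 411·309
Hence 309⁻¹ ≡ -411 ≡ 605 (mod 1016).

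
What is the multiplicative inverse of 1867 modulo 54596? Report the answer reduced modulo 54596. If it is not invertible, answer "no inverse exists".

37723

Apply the Euclidean algorithm to 54596 and 1867:
54596 = 29*1867 + 453
1867 = 4*453 + 55
453 = 8*55 + 13
55 = 4*13 + 3
13 = 4*3 + 1
3 = 3*1 + 0
The gcd is 1. Working backward:
1 = 13 − 4·3
1 = −4·55 + 17·13
1 = 17·453 − 140·55
1 = −140·1867 + 577·453
1 = 577·54596 − 16873·1867
Hence 1867⁻¹ ≡ -16873 ≡ 37723 (mod 54596).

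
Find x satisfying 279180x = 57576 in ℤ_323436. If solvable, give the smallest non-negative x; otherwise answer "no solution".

First find gcd(279180, 323436):
323436 = 1×279180 + 44256
279180 = 6×44256 + 13644
44256 = 3×13644 + 3324
13644 = 4×3324 + 348
3324 = 9×348 + 192
348 = 1×192 + 156
192 = 1×156 + 36
156 = 4×36 + 12
36 = 3×12 + 0
gcd = 12 and 12 | 57576, so solutions exist. Divide through by 12: 23265x ≡ 4798 (mod 26953).
Now find 23265⁻¹ mod 26953:
26953 = 1×23265 + 3688
23265 = 6×3688 + 1137
3688 = 3×1137 + 277
1137 = 4×277 + 29
277 = 9×29 + 16
29 = 1×16 + 13
16 = 1×13 + 3
13 = 4×3 + 1
3 = 3×1 + 0
Back-substitute:
1 = 13 − 4·3
1 = −4·16 + 5·13
1 = 5·29 − 9·16
1 = −9·277 + 86·29
1 = 86·1137 − 353·277
1 = −353·3688 + 1145·1137
1 = 1145·23265 − 7223·3688
1 = −7223·26953 + 8368·23265
So 23265⁻¹ ≡ 8368 (mod 26953).
Then x ≡ 8368·4798 ≡ 16647 (mod 26953); the smallest non-negative solution is x = 16647.

16647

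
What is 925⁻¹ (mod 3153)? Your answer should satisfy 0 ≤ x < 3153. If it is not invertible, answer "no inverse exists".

Run Euclid on (3153, 925):
3153 = 3·925 + 378
925 = 2·378 + 169
378 = 2·169 + 40
169 = 4·40 + 9
40 = 4·9 + 4
9 = 2·4 + 1
4 = 4·1 + 0
gcd = 1, so the inverse exists. Back-substitute:
1 = 9 − 2·4
1 = −2·40 + 9·9
1 = 9·169 − 38·40
1 = −38·378 + 85·169
1 = 85·925 − 208·378
1 = −208·3153 + 709·925
So 925·709 ≡ 1 (mod 3153).

709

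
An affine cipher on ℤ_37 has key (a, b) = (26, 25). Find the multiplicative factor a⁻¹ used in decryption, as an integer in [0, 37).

10

Run Euclid on (37, 26):
37 = 1·26 + 11
26 = 2·11 + 4
11 = 2·4 + 3
4 = 1·3 + 1
3 = 3·1 + 0
Since gcd(26, 37) = 1, back-substitute to write 1 as a combination:
1 = 4 − 3
1 = −11 + 3·4
1 = 3·26 − 7·11
1 = −7·37 + 10·26
So 26·10 ≡ 1 (mod 37).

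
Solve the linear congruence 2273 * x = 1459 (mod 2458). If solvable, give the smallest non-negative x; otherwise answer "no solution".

First find gcd(2273, 2458):
2458 = 1·2273 + 185
2273 = 12·185 + 53
185 = 3·53 + 26
53 = 2·26 + 1
26 = 26·1 + 0
gcd = 1, so a unique solution mod 2458 exists.
Back-substitute for the Bézout coefficients:
1 = 53 − 2·26
1 = −2·185 + 7·53
1 = 7·2273 − 86·185
1 = −86·2458 + 93·2273
So 2273·(93) ≡ 1 (mod 2458), giving 2273⁻¹ ≡ 93.
x ≡ 2273⁻¹·1459 ≡ 93·1459 ≡ 497 (mod 2458).

497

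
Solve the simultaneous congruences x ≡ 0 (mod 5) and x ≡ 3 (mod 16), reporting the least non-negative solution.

Write x = 0 + 5·k. Then 5·k ≡ 3 − 0 ≡ 3 (mod 16).
Need 5⁻¹ mod 16. Extended Euclid on (16, 5):
16 = 3·5 + 1
5 = 5·1 + 0
Back-substitute:
1 = 16 − 3·5
5⁻¹ ≡ 13 (mod 16), so k ≡ 13·3 ≡ 7 (mod 16).
x = 0 + 5·7 = 35.

35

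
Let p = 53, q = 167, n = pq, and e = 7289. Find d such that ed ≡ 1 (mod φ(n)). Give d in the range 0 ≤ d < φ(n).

φ(n) = (p−1)(q−1) = 52·166 = 8632.
Need d with 7289·d ≡ 1 (mod 8632). Apply the extended Euclidean algorithm:
8632 = 1·7289 + 1343
7289 = 5·1343 + 574
1343 = 2·574 + 195
574 = 2·195 + 184
195 = 1·184 + 11
184 = 16·11 + 8
11 = 1·8 + 3
8 = 2·3 + 2
3 = 1·2 + 1
2 = 2·1 + 0
Back-substitute:
1 = 3 − 2
1 = −8 + 3·3
1 = 3·11 − 4·8
1 = −4·184 + 67·11
1 = 67·195 − 71·184
1 = −71·574 + 209·195
1 = 209·1343 − 489·574
1 = −489·7289 + 2654·1343
1 = 2654·8632 − 3143·7289
So 7289·(-3143) ≡ 1 (mod 8632), hence d ≡ -3143 ≡ 5489 (mod 8632).

5489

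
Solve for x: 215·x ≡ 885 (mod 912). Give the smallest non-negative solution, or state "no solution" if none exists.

195

First find gcd(215, 912):
912 = 4×215 + 52
215 = 4×52 + 7
52 = 7×7 + 3
7 = 2×3 + 1
3 = 3×1 + 0
gcd = 1, so a unique solution mod 912 exists.
Back-substitute for the Bézout coefficients:
1 = 7 − 2·3
1 = −2·52 + 15·7
1 = 15·215 − 62·52
1 = −62·912 + 263·215
So 215·(263) ≡ 1 (mod 912), giving 215⁻¹ ≡ 263.
x ≡ 215⁻¹·885 ≡ 263·885 ≡ 195 (mod 912).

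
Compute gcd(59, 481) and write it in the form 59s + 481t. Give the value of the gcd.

Repeated division:
481 = 8×59 + 9
59 = 6×9 + 5
9 = 1×5 + 4
5 = 1×4 + 1
4 = 4×1 + 0
gcd(59, 481) = 1.
Express as a combination:
1 = 5 − 4
1 = −9 + 2·5
1 = 2·59 − 13·9
1 = −13·481 + 106·59
So 1 = (-13)·481 + (106)·59.

1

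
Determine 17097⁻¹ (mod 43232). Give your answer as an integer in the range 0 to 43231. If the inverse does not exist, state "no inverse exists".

40185

Apply the Euclidean algorithm to 43232 and 17097:
43232 = 2·17097 + 9038
17097 = 1·9038 + 8059
9038 = 1·8059 + 979
8059 = 8·979 + 227
979 = 4·227 + 71
227 = 3·71 + 14
71 = 5·14 + 1
14 = 14·1 + 0
Since gcd(17097, 43232) = 1, back-substitute to write 1 as a combination:
1 = 71 − 5·14
1 = −5·227 + 16·71
1 = 16·979 − 69·227
1 = −69·8059 + 568·979
1 = 568·9038 − 637·8059
1 = −637·17097 + 1205·9038
1 = 1205·43232 − 3047·17097
So 17097·(-3047) ≡ 1 (mod 43232), and -3047 ≡ 40185 (mod 43232).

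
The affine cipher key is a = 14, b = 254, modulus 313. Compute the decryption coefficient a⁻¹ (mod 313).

246

Run Euclid on (313, 14):
313 = 22·14 + 5
14 = 2·5 + 4
5 = 1·4 + 1
4 = 4·1 + 0
gcd = 1, so the inverse exists. Back-substitute:
1 = 5 − 4
1 = −14 + 3·5
1 = 3·313 − 67·14
Thus 14·(-67) ≡ 1 (mod 313); reducing, -67 mod 313 = 246.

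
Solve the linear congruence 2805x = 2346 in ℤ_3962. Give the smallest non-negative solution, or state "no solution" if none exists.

First find gcd(2805, 3962):
3962 = 1·2805 + 1157
2805 = 2·1157 + 491
1157 = 2·491 + 175
491 = 2·175 + 141
175 = 1·141 + 34
141 = 4·34 + 5
34 = 6·5 + 4
5 = 1·4 + 1
4 = 4·1 + 0
gcd = 1, so a unique solution mod 3962 exists.
Back-substitute for the Bézout coefficients:
1 = 5 − 4
1 = −34 + 7·5
1 = 7·141 − 29·34
1 = −29·175 + 36·141
1 = 36·491 − 101·175
1 = −101·1157 + 238·491
1 = 238·2805 − 577·1157
1 = −577·3962 + 815·2805
So 2805·(815) ≡ 1 (mod 3962), giving 2805⁻¹ ≡ 815.
x ≡ 2805⁻¹·2346 ≡ 815·2346 ≡ 2306 (mod 3962).

2306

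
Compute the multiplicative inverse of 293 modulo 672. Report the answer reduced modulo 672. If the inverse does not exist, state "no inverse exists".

461

Run Euclid on (672, 293):
672 = 2*293 + 86
293 = 3*86 + 35
86 = 2*35 + 16
35 = 2*16 + 3
16 = 5*3 + 1
3 = 3*1 + 0
The gcd is 1. Working backward:
1 = 16 − 5·3
1 = −5·35 + 11·16
1 = 11·86 − 27·35
1 = −27·293 + 92·86
1 = 92·672 − 211·293
Thus 293·(-211) ≡ 1 (mod 672); reducing, -211 mod 672 = 461.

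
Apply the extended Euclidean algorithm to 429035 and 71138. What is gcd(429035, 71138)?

Euclidean algorithm:
429035 = 6×71138 + 2207
71138 = 32×2207 + 514
2207 = 4×514 + 151
514 = 3×151 + 61
151 = 2×61 + 29
61 = 2×29 + 3
29 = 9×3 + 2
3 = 1×2 + 1
2 = 2×1 + 0
gcd(429035, 71138) = 1.
Working backward:
1 = 3 − 2
1 = −29 + 10·3
1 = 10·61 − 21·29
1 = −21·151 + 52·61
1 = 52·514 − 177·151
1 = −177·2207 + 760·514
1 = 760·71138 − 24497·2207
1 = −24497·429035 + 147742·71138
So 1 = (-24497)·429035 + (147742)·71138.

1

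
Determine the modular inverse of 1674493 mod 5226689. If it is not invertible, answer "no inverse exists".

Extended Euclidean algorithm:
5226689 = 3*1674493 + 203210
1674493 = 8*203210 + 48813
203210 = 4*48813 + 7958
48813 = 6*7958 + 1065
7958 = 7*1065 + 503
1065 = 2*503 + 59
503 = 8*59 + 31
59 = 1*31 + 28
31 = 1*28 + 3
28 = 9*3 + 1
3 = 3*1 + 0
The gcd is 1. Working backward:
1 = 28 − 9·3
1 = −9·31 + 10·28
1 = 10·59 − 19·31
1 = −19·503 + 162·59
1 = 162·1065 − 343·503
1 = −343·7958 + 2563·1065
1 = 2563·48813 − 15721·7958
1 = −15721·203210 + 65447·48813
1 = 65447·1674493 − 539297·203210
1 = −539297·5226689 + 1683338·1674493
So 1674493·1683338 ≡ 1 (mod 5226689).

1683338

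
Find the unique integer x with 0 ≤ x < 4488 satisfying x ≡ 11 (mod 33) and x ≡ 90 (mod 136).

Write x = 11 + 33·k. Then 33·k ≡ 90 − 11 ≡ 79 (mod 136).
Need 33⁻¹ mod 136. Extended Euclid on (136, 33):
136 = 4·33 + 4
33 = 8·4 + 1
4 = 4·1 + 0
Back-substitute:
1 = 33 − 8·4
1 = −8·136 + 33·33
33⁻¹ ≡ 33 (mod 136), so k ≡ 33·79 ≡ 23 (mod 136).
x = 11 + 33·23 = 770.

770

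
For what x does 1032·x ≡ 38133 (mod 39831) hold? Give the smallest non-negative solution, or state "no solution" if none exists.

First find gcd(1032, 39831):
39831 = 38×1032 + 615
1032 = 1×615 + 417
615 = 1×417 + 198
417 = 2×198 + 21
198 = 9×21 + 9
21 = 2×9 + 3
9 = 3×3 + 0
gcd = 3 and 3 | 38133, so solutions exist. Divide through by 3: 344x ≡ 12711 (mod 13277).
Now find 344⁻¹ mod 13277:
13277 = 38*344 + 205
344 = 1*205 + 139
205 = 1*139 + 66
139 = 2*66 + 7
66 = 9*7 + 3
7 = 2*3 + 1
3 = 3*1 + 0
Back-substitute:
1 = 7 − 2·3
1 = −2·66 + 19·7
1 = 19·139 − 40·66
1 = −40·205 + 59·139
1 = 59·344 − 99·205
1 = −99·13277 + 3821·344
So 344⁻¹ ≡ 3821 (mod 13277).
Then x ≡ 3821·12711 ≡ 1465 (mod 13277); the smallest non-negative solution is x = 1465.

1465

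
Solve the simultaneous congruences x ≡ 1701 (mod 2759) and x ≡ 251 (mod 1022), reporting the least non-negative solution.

134133

Write x = 1701 + 2759·k. Then 2759·k ≡ 251 − 1701 ≡ 594 (mod 1022).
Need 2759⁻¹ mod 1022. Extended Euclid on (1022, 715):
1022 = 1×715 + 307
715 = 2×307 + 101
307 = 3×101 + 4
101 = 25×4 + 1
4 = 4×1 + 0
Back-substitute:
1 = 101 − 25·4
1 = −25·307 + 76·101
1 = 76·715 − 177·307
1 = −177·1022 + 253·715
2759⁻¹ ≡ 253 (mod 1022), so k ≡ 253·594 ≡ 48 (mod 1022).
x = 1701 + 2759·48 = 134133.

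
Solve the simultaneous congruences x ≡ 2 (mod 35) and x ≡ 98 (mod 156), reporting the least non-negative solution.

Write x = 2 + 35·k. Then 35·k ≡ 98 − 2 ≡ 96 (mod 156).
Need 35⁻¹ mod 156. Extended Euclid on (156, 35):
156 = 4*35 + 16
35 = 2*16 + 3
16 = 5*3 + 1
3 = 3*1 + 0
Back-substitute:
1 = 16 − 5·3
1 = −5·35 + 11·16
1 = 11·156 − 49·35
35⁻¹ ≡ 107 (mod 156), so k ≡ 107·96 ≡ 132 (mod 156).
x = 2 + 35·132 = 4622.

4622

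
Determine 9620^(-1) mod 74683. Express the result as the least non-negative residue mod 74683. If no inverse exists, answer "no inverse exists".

34570

Extended Euclidean algorithm:
74683 = 7×9620 + 7343
9620 = 1×7343 + 2277
7343 = 3×2277 + 512
2277 = 4×512 + 229
512 = 2×229 + 54
229 = 4×54 + 13
54 = 4×13 + 2
13 = 6×2 + 1
2 = 2×1 + 0
gcd = 1, so the inverse exists. Back-substitute:
1 = 13 − 6·2
1 = −6·54 + 25·13
1 = 25·229 − 106·54
1 = −106·512 + 237·229
1 = 237·2277 − 1054·512
1 = −1054·7343 + 3399·2277
1 = 3399·9620 − 4453·7343
1 = −4453·74683 + 34570·9620
So 9620·34570 ≡ 1 (mod 74683).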